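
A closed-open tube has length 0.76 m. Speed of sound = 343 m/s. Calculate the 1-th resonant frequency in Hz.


Given values:
  Tube type: closed-open, L = 0.76 m, c = 343 m/s, n = 1
Formula: f_n = (2n - 1) * c / (4 * L)
Compute 2n - 1 = 2*1 - 1 = 1
Compute 4 * L = 4 * 0.76 = 3.04
f = 1 * 343 / 3.04
f = 112.83

112.83 Hz


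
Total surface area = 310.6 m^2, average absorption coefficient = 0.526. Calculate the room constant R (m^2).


Given values:
  S = 310.6 m^2, alpha = 0.526
Formula: R = S * alpha / (1 - alpha)
Numerator: 310.6 * 0.526 = 163.3756
Denominator: 1 - 0.526 = 0.474
R = 163.3756 / 0.474 = 344.67

344.67 m^2


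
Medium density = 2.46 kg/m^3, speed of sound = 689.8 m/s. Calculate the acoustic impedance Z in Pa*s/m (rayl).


Given values:
  rho = 2.46 kg/m^3
  c = 689.8 m/s
Formula: Z = rho * c
Z = 2.46 * 689.8
Z = 1696.91

1696.91 rayl


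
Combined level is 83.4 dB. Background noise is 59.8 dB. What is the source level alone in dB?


Given values:
  L_total = 83.4 dB, L_bg = 59.8 dB
Formula: L_source = 10 * log10(10^(L_total/10) - 10^(L_bg/10))
Convert to linear:
  10^(83.4/10) = 218776162.395
  10^(59.8/10) = 954992.586
Difference: 218776162.395 - 954992.586 = 217821169.809
L_source = 10 * log10(217821169.809) = 83.38

83.38 dB


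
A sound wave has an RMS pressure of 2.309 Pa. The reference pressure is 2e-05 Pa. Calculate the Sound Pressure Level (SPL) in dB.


Given values:
  p = 2.309 Pa
  p_ref = 2e-05 Pa
Formula: SPL = 20 * log10(p / p_ref)
Compute ratio: p / p_ref = 2.309 / 2e-05 = 115450
Compute log10: log10(115450) = 5.062394
Multiply: SPL = 20 * 5.062394 = 101.25

101.25 dB


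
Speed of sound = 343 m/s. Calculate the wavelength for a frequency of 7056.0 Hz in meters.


Given values:
  c = 343 m/s, f = 7056.0 Hz
Formula: lambda = c / f
lambda = 343 / 7056.0
lambda = 0.0486

0.0486 m


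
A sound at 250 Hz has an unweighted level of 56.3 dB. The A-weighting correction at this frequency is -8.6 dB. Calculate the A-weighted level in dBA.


Given values:
  SPL = 56.3 dB
  A-weighting at 250 Hz = -8.6 dB
Formula: L_A = SPL + A_weight
L_A = 56.3 + (-8.6)
L_A = 47.7

47.7 dBA


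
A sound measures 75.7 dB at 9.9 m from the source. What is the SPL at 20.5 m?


Given values:
  SPL1 = 75.7 dB, r1 = 9.9 m, r2 = 20.5 m
Formula: SPL2 = SPL1 - 20 * log10(r2 / r1)
Compute ratio: r2 / r1 = 20.5 / 9.9 = 2.0707
Compute log10: log10(2.0707) = 0.316117
Compute drop: 20 * 0.316117 = 6.3223
SPL2 = 75.7 - 6.3223 = 69.38

69.38 dB


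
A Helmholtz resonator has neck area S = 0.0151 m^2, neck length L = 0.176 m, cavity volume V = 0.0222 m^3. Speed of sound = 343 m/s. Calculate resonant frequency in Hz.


Given values:
  S = 0.0151 m^2, L = 0.176 m, V = 0.0222 m^3, c = 343 m/s
Formula: f = (c / (2*pi)) * sqrt(S / (V * L))
Compute V * L = 0.0222 * 0.176 = 0.0039072
Compute S / (V * L) = 0.0151 / 0.0039072 = 3.8647
Compute sqrt(3.8647) = 1.965884
Compute c / (2*pi) = 343 / 6.283185 = 54.590148
f = 54.590148 * 1.965884 = 107.32

107.32 Hz


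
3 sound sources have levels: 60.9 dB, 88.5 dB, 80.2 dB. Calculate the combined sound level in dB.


Formula: L_total = 10 * log10( sum(10^(Li/10)) )
  Source 1: 10^(60.9/10) = 1230268.7708
  Source 2: 10^(88.5/10) = 707945784.3841
  Source 3: 10^(80.2/10) = 104712854.8051
Sum of linear values = 813888907.96
L_total = 10 * log10(813888907.96) = 89.11

89.11 dB


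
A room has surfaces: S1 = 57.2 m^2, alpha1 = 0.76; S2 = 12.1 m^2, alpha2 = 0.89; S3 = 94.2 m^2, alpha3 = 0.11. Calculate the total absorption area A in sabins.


Given surfaces:
  Surface 1: 57.2 * 0.76 = 43.472
  Surface 2: 12.1 * 0.89 = 10.769
  Surface 3: 94.2 * 0.11 = 10.362
Formula: A = sum(Si * alpha_i)
A = 43.472 + 10.769 + 10.362
A = 64.6

64.6 sabins


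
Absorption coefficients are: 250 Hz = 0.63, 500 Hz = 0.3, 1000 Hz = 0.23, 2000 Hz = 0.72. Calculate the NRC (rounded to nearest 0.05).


Given values:
  a_250 = 0.63, a_500 = 0.3
  a_1000 = 0.23, a_2000 = 0.72
Formula: NRC = (a250 + a500 + a1000 + a2000) / 4
Sum = 0.63 + 0.3 + 0.23 + 0.72 = 1.88
NRC = 1.88 / 4 = 0.47
Rounded to nearest 0.05: 0.45

0.45


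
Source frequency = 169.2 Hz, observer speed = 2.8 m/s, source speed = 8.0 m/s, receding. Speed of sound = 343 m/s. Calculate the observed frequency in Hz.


Given values:
  f_s = 169.2 Hz, v_o = 2.8 m/s, v_s = 8.0 m/s
  Direction: receding
Formula: f_o = f_s * (c - v_o) / (c + v_s)
Numerator: c - v_o = 343 - 2.8 = 340.2
Denominator: c + v_s = 343 + 8.0 = 351.0
f_o = 169.2 * 340.2 / 351.0 = 163.99

163.99 Hz


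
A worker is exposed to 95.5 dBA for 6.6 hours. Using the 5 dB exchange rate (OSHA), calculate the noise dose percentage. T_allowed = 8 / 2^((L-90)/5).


Given values:
  L = 95.5 dBA, T = 6.6 hours
Formula: T_allowed = 8 / 2^((L - 90) / 5)
Compute exponent: (95.5 - 90) / 5 = 1.1
Compute 2^(1.1) = 2.143547
T_allowed = 8 / 2.143547 = 3.732132 hours
Dose = (T / T_allowed) * 100
Dose = (6.6 / 3.732132) * 100 = 176.84

176.84 %


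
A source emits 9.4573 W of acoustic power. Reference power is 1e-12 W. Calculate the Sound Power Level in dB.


Given values:
  W = 9.4573 W
  W_ref = 1e-12 W
Formula: SWL = 10 * log10(W / W_ref)
Compute ratio: W / W_ref = 9457300000000
Compute log10: log10(9457300000000) = 12.975767
Multiply: SWL = 10 * 12.975767 = 129.76

129.76 dB


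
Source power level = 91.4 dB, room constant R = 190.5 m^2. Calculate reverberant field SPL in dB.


Given values:
  Lw = 91.4 dB, R = 190.5 m^2
Formula: SPL = Lw + 10 * log10(4 / R)
Compute 4 / R = 4 / 190.5 = 0.020997
Compute 10 * log10(0.020997) = -16.7784
SPL = 91.4 + (-16.7784) = 74.62

74.62 dB


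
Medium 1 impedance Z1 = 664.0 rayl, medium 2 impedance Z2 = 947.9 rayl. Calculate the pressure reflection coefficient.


Given values:
  Z1 = 664.0 rayl, Z2 = 947.9 rayl
Formula: R = (Z2 - Z1) / (Z2 + Z1)
Numerator: Z2 - Z1 = 947.9 - 664.0 = 283.9
Denominator: Z2 + Z1 = 947.9 + 664.0 = 1611.9
R = 283.9 / 1611.9 = 0.1761

0.1761


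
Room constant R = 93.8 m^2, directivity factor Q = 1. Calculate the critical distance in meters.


Given values:
  R = 93.8 m^2, Q = 1
Formula: d_c = 0.141 * sqrt(Q * R)
Compute Q * R = 1 * 93.8 = 93.8
Compute sqrt(93.8) = 9.685
d_c = 0.141 * 9.685 = 1.366

1.366 m


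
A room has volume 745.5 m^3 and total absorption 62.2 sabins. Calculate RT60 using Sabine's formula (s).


Given values:
  V = 745.5 m^3
  A = 62.2 sabins
Formula: RT60 = 0.161 * V / A
Numerator: 0.161 * 745.5 = 120.0255
RT60 = 120.0255 / 62.2 = 1.93

1.93 s


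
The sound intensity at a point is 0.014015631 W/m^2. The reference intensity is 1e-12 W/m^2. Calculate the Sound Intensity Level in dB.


Given values:
  I = 0.014015631 W/m^2
  I_ref = 1e-12 W/m^2
Formula: SIL = 10 * log10(I / I_ref)
Compute ratio: I / I_ref = 14015631000
Compute log10: log10(14015631000) = 10.146613
Multiply: SIL = 10 * 10.146613 = 101.47

101.47 dB


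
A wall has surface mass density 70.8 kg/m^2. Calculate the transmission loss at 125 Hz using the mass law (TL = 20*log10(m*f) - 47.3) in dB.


Given values:
  m = 70.8 kg/m^2, f = 125 Hz
Formula: TL = 20 * log10(m * f) - 47.3
Compute m * f = 70.8 * 125 = 8850.0
Compute log10(8850.0) = 3.946943
Compute 20 * 3.946943 = 78.9389
TL = 78.9389 - 47.3 = 31.64

31.64 dB


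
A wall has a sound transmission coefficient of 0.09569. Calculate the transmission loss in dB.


Given values:
  tau = 0.09569
Formula: TL = 10 * log10(1 / tau)
Compute 1 / tau = 1 / 0.09569 = 10.4504
Compute log10(10.4504) = 1.019133
TL = 10 * 1.019133 = 10.19

10.19 dB


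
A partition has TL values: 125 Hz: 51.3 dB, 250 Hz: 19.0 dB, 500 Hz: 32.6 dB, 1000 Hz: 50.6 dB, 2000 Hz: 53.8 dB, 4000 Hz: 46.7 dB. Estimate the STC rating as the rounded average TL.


Given TL values at each frequency:
  125 Hz: 51.3 dB
  250 Hz: 19.0 dB
  500 Hz: 32.6 dB
  1000 Hz: 50.6 dB
  2000 Hz: 53.8 dB
  4000 Hz: 46.7 dB
Formula: STC ~ round(average of TL values)
Sum = 51.3 + 19.0 + 32.6 + 50.6 + 53.8 + 46.7 = 254.0
Average = 254.0 / 6 = 42.33
Rounded: 42

42


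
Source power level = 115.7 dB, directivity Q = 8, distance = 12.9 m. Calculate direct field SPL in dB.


Given values:
  Lw = 115.7 dB, Q = 8, r = 12.9 m
Formula: SPL = Lw + 10 * log10(Q / (4 * pi * r^2))
Compute 4 * pi * r^2 = 4 * pi * 12.9^2 = 2091.1697
Compute Q / denom = 8 / 2091.1697 = 0.00382561
Compute 10 * log10(0.00382561) = -24.173
SPL = 115.7 + (-24.173) = 91.53

91.53 dB


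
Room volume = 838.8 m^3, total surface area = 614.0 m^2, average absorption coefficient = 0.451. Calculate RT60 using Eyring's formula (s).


Given values:
  V = 838.8 m^3, S = 614.0 m^2, alpha = 0.451
Formula: RT60 = 0.161 * V / (-S * ln(1 - alpha))
Compute ln(1 - 0.451) = ln(0.549) = -0.599657
Denominator: -614.0 * -0.599657 = 368.1894
Numerator: 0.161 * 838.8 = 135.0468
RT60 = 135.0468 / 368.1894 = 0.367

0.367 s


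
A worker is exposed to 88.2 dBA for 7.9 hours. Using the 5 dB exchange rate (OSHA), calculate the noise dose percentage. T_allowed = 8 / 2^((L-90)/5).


Given values:
  L = 88.2 dBA, T = 7.9 hours
Formula: T_allowed = 8 / 2^((L - 90) / 5)
Compute exponent: (88.2 - 90) / 5 = -0.36
Compute 2^(-0.36) = 0.779165
T_allowed = 8 / 0.779165 = 10.267402 hours
Dose = (T / T_allowed) * 100
Dose = (7.9 / 10.267402) * 100 = 76.94

76.94 %


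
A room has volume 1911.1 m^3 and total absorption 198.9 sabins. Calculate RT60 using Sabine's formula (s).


Given values:
  V = 1911.1 m^3
  A = 198.9 sabins
Formula: RT60 = 0.161 * V / A
Numerator: 0.161 * 1911.1 = 307.6871
RT60 = 307.6871 / 198.9 = 1.547

1.547 s


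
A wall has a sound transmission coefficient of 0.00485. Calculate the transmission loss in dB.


Given values:
  tau = 0.00485
Formula: TL = 10 * log10(1 / tau)
Compute 1 / tau = 1 / 0.00485 = 206.1856
Compute log10(206.1856) = 2.314258
TL = 10 * 2.314258 = 23.14

23.14 dB


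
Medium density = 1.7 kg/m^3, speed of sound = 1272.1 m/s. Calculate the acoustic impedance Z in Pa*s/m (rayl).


Given values:
  rho = 1.7 kg/m^3
  c = 1272.1 m/s
Formula: Z = rho * c
Z = 1.7 * 1272.1
Z = 2162.57

2162.57 rayl


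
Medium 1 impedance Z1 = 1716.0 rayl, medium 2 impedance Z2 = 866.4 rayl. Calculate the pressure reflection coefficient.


Given values:
  Z1 = 1716.0 rayl, Z2 = 866.4 rayl
Formula: R = (Z2 - Z1) / (Z2 + Z1)
Numerator: Z2 - Z1 = 866.4 - 1716.0 = -849.6
Denominator: Z2 + Z1 = 866.4 + 1716.0 = 2582.4
R = -849.6 / 2582.4 = -0.329

-0.329


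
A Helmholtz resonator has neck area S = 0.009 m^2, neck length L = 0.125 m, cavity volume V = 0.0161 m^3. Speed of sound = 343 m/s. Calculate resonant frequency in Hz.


Given values:
  S = 0.009 m^2, L = 0.125 m, V = 0.0161 m^3, c = 343 m/s
Formula: f = (c / (2*pi)) * sqrt(S / (V * L))
Compute V * L = 0.0161 * 0.125 = 0.0020125
Compute S / (V * L) = 0.009 / 0.0020125 = 4.472
Compute sqrt(4.472) = 2.11471
Compute c / (2*pi) = 343 / 6.283185 = 54.590148
f = 54.590148 * 2.11471 = 115.44

115.44 Hz


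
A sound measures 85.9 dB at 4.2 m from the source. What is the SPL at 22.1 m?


Given values:
  SPL1 = 85.9 dB, r1 = 4.2 m, r2 = 22.1 m
Formula: SPL2 = SPL1 - 20 * log10(r2 / r1)
Compute ratio: r2 / r1 = 22.1 / 4.2 = 5.2619
Compute log10: log10(5.2619) = 0.721143
Compute drop: 20 * 0.721143 = 14.4229
SPL2 = 85.9 - 14.4229 = 71.48

71.48 dB


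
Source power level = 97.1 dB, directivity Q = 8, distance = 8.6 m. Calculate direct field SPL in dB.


Given values:
  Lw = 97.1 dB, Q = 8, r = 8.6 m
Formula: SPL = Lw + 10 * log10(Q / (4 * pi * r^2))
Compute 4 * pi * r^2 = 4 * pi * 8.6^2 = 929.4088
Compute Q / denom = 8 / 929.4088 = 0.00860762
Compute 10 * log10(0.00860762) = -20.6512
SPL = 97.1 + (-20.6512) = 76.45

76.45 dB


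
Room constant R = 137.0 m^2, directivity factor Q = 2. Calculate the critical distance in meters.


Given values:
  R = 137.0 m^2, Q = 2
Formula: d_c = 0.141 * sqrt(Q * R)
Compute Q * R = 2 * 137.0 = 274.0
Compute sqrt(274.0) = 16.5529
d_c = 0.141 * 16.5529 = 2.334

2.334 m


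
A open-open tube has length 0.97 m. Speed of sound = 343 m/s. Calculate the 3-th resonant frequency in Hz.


Given values:
  Tube type: open-open, L = 0.97 m, c = 343 m/s, n = 3
Formula: f_n = n * c / (2 * L)
Compute 2 * L = 2 * 0.97 = 1.94
f = 3 * 343 / 1.94
f = 530.41

530.41 Hz


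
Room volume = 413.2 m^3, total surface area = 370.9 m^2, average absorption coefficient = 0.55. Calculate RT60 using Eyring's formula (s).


Given values:
  V = 413.2 m^3, S = 370.9 m^2, alpha = 0.55
Formula: RT60 = 0.161 * V / (-S * ln(1 - alpha))
Compute ln(1 - 0.55) = ln(0.45) = -0.798508
Denominator: -370.9 * -0.798508 = 296.1666
Numerator: 0.161 * 413.2 = 66.5252
RT60 = 66.5252 / 296.1666 = 0.225

0.225 s


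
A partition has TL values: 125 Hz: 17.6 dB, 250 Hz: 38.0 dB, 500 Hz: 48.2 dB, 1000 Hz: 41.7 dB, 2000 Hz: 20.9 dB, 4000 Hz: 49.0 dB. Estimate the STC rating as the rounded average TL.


Given TL values at each frequency:
  125 Hz: 17.6 dB
  250 Hz: 38.0 dB
  500 Hz: 48.2 dB
  1000 Hz: 41.7 dB
  2000 Hz: 20.9 dB
  4000 Hz: 49.0 dB
Formula: STC ~ round(average of TL values)
Sum = 17.6 + 38.0 + 48.2 + 41.7 + 20.9 + 49.0 = 215.4
Average = 215.4 / 6 = 35.9
Rounded: 36

36


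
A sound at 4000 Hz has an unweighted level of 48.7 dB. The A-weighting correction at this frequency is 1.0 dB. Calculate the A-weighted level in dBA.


Given values:
  SPL = 48.7 dB
  A-weighting at 4000 Hz = 1.0 dB
Formula: L_A = SPL + A_weight
L_A = 48.7 + (1.0)
L_A = 49.7

49.7 dBA


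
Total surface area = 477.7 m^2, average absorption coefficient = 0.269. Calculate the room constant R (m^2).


Given values:
  S = 477.7 m^2, alpha = 0.269
Formula: R = S * alpha / (1 - alpha)
Numerator: 477.7 * 0.269 = 128.5013
Denominator: 1 - 0.269 = 0.731
R = 128.5013 / 0.731 = 175.79

175.79 m^2


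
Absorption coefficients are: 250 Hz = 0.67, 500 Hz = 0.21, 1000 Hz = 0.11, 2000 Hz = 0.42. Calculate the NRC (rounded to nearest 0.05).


Given values:
  a_250 = 0.67, a_500 = 0.21
  a_1000 = 0.11, a_2000 = 0.42
Formula: NRC = (a250 + a500 + a1000 + a2000) / 4
Sum = 0.67 + 0.21 + 0.11 + 0.42 = 1.41
NRC = 1.41 / 4 = 0.3525
Rounded to nearest 0.05: 0.35

0.35


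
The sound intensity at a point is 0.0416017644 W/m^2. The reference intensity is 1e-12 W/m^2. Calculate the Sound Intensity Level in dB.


Given values:
  I = 0.0416017644 W/m^2
  I_ref = 1e-12 W/m^2
Formula: SIL = 10 * log10(I / I_ref)
Compute ratio: I / I_ref = 41601764400
Compute log10: log10(41601764400) = 10.619112
Multiply: SIL = 10 * 10.619112 = 106.19

106.19 dB


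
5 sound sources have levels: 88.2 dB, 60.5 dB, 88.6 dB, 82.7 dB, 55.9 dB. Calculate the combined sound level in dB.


Formula: L_total = 10 * log10( sum(10^(Li/10)) )
  Source 1: 10^(88.2/10) = 660693448.0076
  Source 2: 10^(60.5/10) = 1122018.4543
  Source 3: 10^(88.6/10) = 724435960.075
  Source 4: 10^(82.7/10) = 186208713.6663
  Source 5: 10^(55.9/10) = 389045.145
Sum of linear values = 1572849185.3482
L_total = 10 * log10(1572849185.3482) = 91.97

91.97 dB


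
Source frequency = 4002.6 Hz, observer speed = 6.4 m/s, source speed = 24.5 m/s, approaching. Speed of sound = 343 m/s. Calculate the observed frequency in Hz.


Given values:
  f_s = 4002.6 Hz, v_o = 6.4 m/s, v_s = 24.5 m/s
  Direction: approaching
Formula: f_o = f_s * (c + v_o) / (c - v_s)
Numerator: c + v_o = 343 + 6.4 = 349.4
Denominator: c - v_s = 343 - 24.5 = 318.5
f_o = 4002.6 * 349.4 / 318.5 = 4390.92

4390.92 Hz


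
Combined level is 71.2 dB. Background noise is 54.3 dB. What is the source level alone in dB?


Given values:
  L_total = 71.2 dB, L_bg = 54.3 dB
Formula: L_source = 10 * log10(10^(L_total/10) - 10^(L_bg/10))
Convert to linear:
  10^(71.2/10) = 13182567.3856
  10^(54.3/10) = 269153.4804
Difference: 13182567.3856 - 269153.4804 = 12913413.9052
L_source = 10 * log10(12913413.9052) = 71.11

71.11 dB


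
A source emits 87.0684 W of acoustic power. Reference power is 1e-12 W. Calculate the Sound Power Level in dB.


Given values:
  W = 87.0684 W
  W_ref = 1e-12 W
Formula: SWL = 10 * log10(W / W_ref)
Compute ratio: W / W_ref = 87068400000000
Compute log10: log10(87068400000000) = 13.939861
Multiply: SWL = 10 * 13.939861 = 139.4

139.4 dB


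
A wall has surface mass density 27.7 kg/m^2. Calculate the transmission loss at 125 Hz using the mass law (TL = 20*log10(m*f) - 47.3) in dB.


Given values:
  m = 27.7 kg/m^2, f = 125 Hz
Formula: TL = 20 * log10(m * f) - 47.3
Compute m * f = 27.7 * 125 = 3462.5
Compute log10(3462.5) = 3.53939
Compute 20 * 3.53939 = 70.7878
TL = 70.7878 - 47.3 = 23.49

23.49 dB


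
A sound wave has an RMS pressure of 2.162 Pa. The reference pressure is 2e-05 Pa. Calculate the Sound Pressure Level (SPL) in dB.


Given values:
  p = 2.162 Pa
  p_ref = 2e-05 Pa
Formula: SPL = 20 * log10(p / p_ref)
Compute ratio: p / p_ref = 2.162 / 2e-05 = 108100
Compute log10: log10(108100) = 5.033826
Multiply: SPL = 20 * 5.033826 = 100.68

100.68 dB


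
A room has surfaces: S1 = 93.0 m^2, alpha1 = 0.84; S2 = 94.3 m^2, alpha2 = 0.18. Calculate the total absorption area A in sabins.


Given surfaces:
  Surface 1: 93.0 * 0.84 = 78.12
  Surface 2: 94.3 * 0.18 = 16.974
Formula: A = sum(Si * alpha_i)
A = 78.12 + 16.974
A = 95.09

95.09 sabins


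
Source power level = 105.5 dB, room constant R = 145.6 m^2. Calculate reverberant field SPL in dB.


Given values:
  Lw = 105.5 dB, R = 145.6 m^2
Formula: SPL = Lw + 10 * log10(4 / R)
Compute 4 / R = 4 / 145.6 = 0.027473
Compute 10 * log10(0.027473) = -15.6109
SPL = 105.5 + (-15.6109) = 89.89

89.89 dB


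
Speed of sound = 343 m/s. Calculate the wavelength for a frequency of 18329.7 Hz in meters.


Given values:
  c = 343 m/s, f = 18329.7 Hz
Formula: lambda = c / f
lambda = 343 / 18329.7
lambda = 0.0187

0.0187 m


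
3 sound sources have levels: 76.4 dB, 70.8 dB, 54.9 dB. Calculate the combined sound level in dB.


Formula: L_total = 10 * log10( sum(10^(Li/10)) )
  Source 1: 10^(76.4/10) = 43651583.224
  Source 2: 10^(70.8/10) = 12022644.3462
  Source 3: 10^(54.9/10) = 309029.5433
Sum of linear values = 55983257.1135
L_total = 10 * log10(55983257.1135) = 77.48

77.48 dB


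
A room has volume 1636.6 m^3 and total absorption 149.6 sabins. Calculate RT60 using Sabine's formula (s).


Given values:
  V = 1636.6 m^3
  A = 149.6 sabins
Formula: RT60 = 0.161 * V / A
Numerator: 0.161 * 1636.6 = 263.4926
RT60 = 263.4926 / 149.6 = 1.761

1.761 s


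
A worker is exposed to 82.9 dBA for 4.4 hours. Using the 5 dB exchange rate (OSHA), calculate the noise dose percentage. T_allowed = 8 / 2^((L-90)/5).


Given values:
  L = 82.9 dBA, T = 4.4 hours
Formula: T_allowed = 8 / 2^((L - 90) / 5)
Compute exponent: (82.9 - 90) / 5 = -1.42
Compute 2^(-1.42) = 0.373712
T_allowed = 8 / 0.373712 = 21.406859 hours
Dose = (T / T_allowed) * 100
Dose = (4.4 / 21.406859) * 100 = 20.55

20.55 %


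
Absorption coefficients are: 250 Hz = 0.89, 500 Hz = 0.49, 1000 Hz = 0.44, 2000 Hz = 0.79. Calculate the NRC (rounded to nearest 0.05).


Given values:
  a_250 = 0.89, a_500 = 0.49
  a_1000 = 0.44, a_2000 = 0.79
Formula: NRC = (a250 + a500 + a1000 + a2000) / 4
Sum = 0.89 + 0.49 + 0.44 + 0.79 = 2.61
NRC = 2.61 / 4 = 0.6525
Rounded to nearest 0.05: 0.65

0.65


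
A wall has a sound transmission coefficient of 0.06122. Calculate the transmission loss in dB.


Given values:
  tau = 0.06122
Formula: TL = 10 * log10(1 / tau)
Compute 1 / tau = 1 / 0.06122 = 16.3345
Compute log10(16.3345) = 1.213106
TL = 10 * 1.213106 = 12.13

12.13 dB


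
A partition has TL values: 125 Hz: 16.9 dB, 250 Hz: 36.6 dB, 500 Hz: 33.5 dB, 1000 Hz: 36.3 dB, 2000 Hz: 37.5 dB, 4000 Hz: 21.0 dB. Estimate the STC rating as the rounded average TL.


Given TL values at each frequency:
  125 Hz: 16.9 dB
  250 Hz: 36.6 dB
  500 Hz: 33.5 dB
  1000 Hz: 36.3 dB
  2000 Hz: 37.5 dB
  4000 Hz: 21.0 dB
Formula: STC ~ round(average of TL values)
Sum = 16.9 + 36.6 + 33.5 + 36.3 + 37.5 + 21.0 = 181.8
Average = 181.8 / 6 = 30.3
Rounded: 30

30


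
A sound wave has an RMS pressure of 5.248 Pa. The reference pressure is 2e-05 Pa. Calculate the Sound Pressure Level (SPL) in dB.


Given values:
  p = 5.248 Pa
  p_ref = 2e-05 Pa
Formula: SPL = 20 * log10(p / p_ref)
Compute ratio: p / p_ref = 5.248 / 2e-05 = 262400
Compute log10: log10(262400) = 5.418964
Multiply: SPL = 20 * 5.418964 = 108.38

108.38 dB


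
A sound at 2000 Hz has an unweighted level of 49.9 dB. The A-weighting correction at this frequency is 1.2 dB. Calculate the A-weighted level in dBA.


Given values:
  SPL = 49.9 dB
  A-weighting at 2000 Hz = 1.2 dB
Formula: L_A = SPL + A_weight
L_A = 49.9 + (1.2)
L_A = 51.1

51.1 dBA


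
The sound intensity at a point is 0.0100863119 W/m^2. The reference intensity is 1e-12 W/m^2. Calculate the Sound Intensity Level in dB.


Given values:
  I = 0.0100863119 W/m^2
  I_ref = 1e-12 W/m^2
Formula: SIL = 10 * log10(I / I_ref)
Compute ratio: I / I_ref = 10086311900
Compute log10: log10(10086311900) = 10.003732
Multiply: SIL = 10 * 10.003732 = 100.04

100.04 dB


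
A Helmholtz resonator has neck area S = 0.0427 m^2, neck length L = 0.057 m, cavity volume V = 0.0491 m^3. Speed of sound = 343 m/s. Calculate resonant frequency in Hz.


Given values:
  S = 0.0427 m^2, L = 0.057 m, V = 0.0491 m^3, c = 343 m/s
Formula: f = (c / (2*pi)) * sqrt(S / (V * L))
Compute V * L = 0.0491 * 0.057 = 0.0027987
Compute S / (V * L) = 0.0427 / 0.0027987 = 15.2571
Compute sqrt(15.2571) = 3.906034
Compute c / (2*pi) = 343 / 6.283185 = 54.590148
f = 54.590148 * 3.906034 = 213.23

213.23 Hz


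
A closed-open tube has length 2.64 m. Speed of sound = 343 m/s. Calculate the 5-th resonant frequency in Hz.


Given values:
  Tube type: closed-open, L = 2.64 m, c = 343 m/s, n = 5
Formula: f_n = (2n - 1) * c / (4 * L)
Compute 2n - 1 = 2*5 - 1 = 9
Compute 4 * L = 4 * 2.64 = 10.56
f = 9 * 343 / 10.56
f = 292.33

292.33 Hz


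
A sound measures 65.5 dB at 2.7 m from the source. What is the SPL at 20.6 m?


Given values:
  SPL1 = 65.5 dB, r1 = 2.7 m, r2 = 20.6 m
Formula: SPL2 = SPL1 - 20 * log10(r2 / r1)
Compute ratio: r2 / r1 = 20.6 / 2.7 = 7.6296
Compute log10: log10(7.6296) = 0.882502
Compute drop: 20 * 0.882502 = 17.65
SPL2 = 65.5 - 17.65 = 47.85

47.85 dB


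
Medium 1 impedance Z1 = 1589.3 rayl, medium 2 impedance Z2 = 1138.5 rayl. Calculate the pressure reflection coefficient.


Given values:
  Z1 = 1589.3 rayl, Z2 = 1138.5 rayl
Formula: R = (Z2 - Z1) / (Z2 + Z1)
Numerator: Z2 - Z1 = 1138.5 - 1589.3 = -450.8
Denominator: Z2 + Z1 = 1138.5 + 1589.3 = 2727.8
R = -450.8 / 2727.8 = -0.1653

-0.1653


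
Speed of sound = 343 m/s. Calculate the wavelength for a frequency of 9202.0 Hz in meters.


Given values:
  c = 343 m/s, f = 9202.0 Hz
Formula: lambda = c / f
lambda = 343 / 9202.0
lambda = 0.0373

0.0373 m


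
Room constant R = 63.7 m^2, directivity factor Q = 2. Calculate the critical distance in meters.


Given values:
  R = 63.7 m^2, Q = 2
Formula: d_c = 0.141 * sqrt(Q * R)
Compute Q * R = 2 * 63.7 = 127.4
Compute sqrt(127.4) = 11.2872
d_c = 0.141 * 11.2872 = 1.591

1.591 m


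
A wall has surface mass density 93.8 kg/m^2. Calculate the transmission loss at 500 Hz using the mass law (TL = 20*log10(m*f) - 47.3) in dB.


Given values:
  m = 93.8 kg/m^2, f = 500 Hz
Formula: TL = 20 * log10(m * f) - 47.3
Compute m * f = 93.8 * 500 = 46900.0
Compute log10(46900.0) = 4.671173
Compute 20 * 4.671173 = 93.4235
TL = 93.4235 - 47.3 = 46.12

46.12 dB


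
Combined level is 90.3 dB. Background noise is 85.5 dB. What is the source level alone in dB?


Given values:
  L_total = 90.3 dB, L_bg = 85.5 dB
Formula: L_source = 10 * log10(10^(L_total/10) - 10^(L_bg/10))
Convert to linear:
  10^(90.3/10) = 1071519305.2376
  10^(85.5/10) = 354813389.2336
Difference: 1071519305.2376 - 354813389.2336 = 716705916.004
L_source = 10 * log10(716705916.004) = 88.55

88.55 dB


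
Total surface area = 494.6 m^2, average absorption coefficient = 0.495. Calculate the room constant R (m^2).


Given values:
  S = 494.6 m^2, alpha = 0.495
Formula: R = S * alpha / (1 - alpha)
Numerator: 494.6 * 0.495 = 244.827
Denominator: 1 - 0.495 = 0.505
R = 244.827 / 0.505 = 484.81

484.81 m^2


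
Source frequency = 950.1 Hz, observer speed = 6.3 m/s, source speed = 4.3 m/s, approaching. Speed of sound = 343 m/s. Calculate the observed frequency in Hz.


Given values:
  f_s = 950.1 Hz, v_o = 6.3 m/s, v_s = 4.3 m/s
  Direction: approaching
Formula: f_o = f_s * (c + v_o) / (c - v_s)
Numerator: c + v_o = 343 + 6.3 = 349.3
Denominator: c - v_s = 343 - 4.3 = 338.7
f_o = 950.1 * 349.3 / 338.7 = 979.83

979.83 Hz


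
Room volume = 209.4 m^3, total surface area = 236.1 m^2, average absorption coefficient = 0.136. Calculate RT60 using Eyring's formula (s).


Given values:
  V = 209.4 m^3, S = 236.1 m^2, alpha = 0.136
Formula: RT60 = 0.161 * V / (-S * ln(1 - alpha))
Compute ln(1 - 0.136) = ln(0.864) = -0.146183
Denominator: -236.1 * -0.146183 = 34.5138
Numerator: 0.161 * 209.4 = 33.7134
RT60 = 33.7134 / 34.5138 = 0.977

0.977 s


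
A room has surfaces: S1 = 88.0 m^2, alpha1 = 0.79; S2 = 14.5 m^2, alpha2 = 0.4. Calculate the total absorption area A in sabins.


Given surfaces:
  Surface 1: 88.0 * 0.79 = 69.52
  Surface 2: 14.5 * 0.4 = 5.8
Formula: A = sum(Si * alpha_i)
A = 69.52 + 5.8
A = 75.32

75.32 sabins


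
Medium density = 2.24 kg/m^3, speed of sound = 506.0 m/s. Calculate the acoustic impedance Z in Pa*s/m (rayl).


Given values:
  rho = 2.24 kg/m^3
  c = 506.0 m/s
Formula: Z = rho * c
Z = 2.24 * 506.0
Z = 1133.44

1133.44 rayl


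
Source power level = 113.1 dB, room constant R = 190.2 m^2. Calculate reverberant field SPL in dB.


Given values:
  Lw = 113.1 dB, R = 190.2 m^2
Formula: SPL = Lw + 10 * log10(4 / R)
Compute 4 / R = 4 / 190.2 = 0.02103
Compute 10 * log10(0.02103) = -16.7716
SPL = 113.1 + (-16.7716) = 96.33

96.33 dB


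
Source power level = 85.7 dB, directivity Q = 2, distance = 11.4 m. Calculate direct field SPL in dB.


Given values:
  Lw = 85.7 dB, Q = 2, r = 11.4 m
Formula: SPL = Lw + 10 * log10(Q / (4 * pi * r^2))
Compute 4 * pi * r^2 = 4 * pi * 11.4^2 = 1633.1255
Compute Q / denom = 2 / 1633.1255 = 0.00122465
Compute 10 * log10(0.00122465) = -29.1199
SPL = 85.7 + (-29.1199) = 56.58

56.58 dB


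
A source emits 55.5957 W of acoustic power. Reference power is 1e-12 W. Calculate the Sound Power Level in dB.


Given values:
  W = 55.5957 W
  W_ref = 1e-12 W
Formula: SWL = 10 * log10(W / W_ref)
Compute ratio: W / W_ref = 55595700000000
Compute log10: log10(55595700000000) = 13.745041
Multiply: SWL = 10 * 13.745041 = 137.45

137.45 dB


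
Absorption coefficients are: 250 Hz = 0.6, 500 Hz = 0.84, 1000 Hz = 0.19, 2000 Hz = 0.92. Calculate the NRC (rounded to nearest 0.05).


Given values:
  a_250 = 0.6, a_500 = 0.84
  a_1000 = 0.19, a_2000 = 0.92
Formula: NRC = (a250 + a500 + a1000 + a2000) / 4
Sum = 0.6 + 0.84 + 0.19 + 0.92 = 2.55
NRC = 2.55 / 4 = 0.6375
Rounded to nearest 0.05: 0.65

0.65


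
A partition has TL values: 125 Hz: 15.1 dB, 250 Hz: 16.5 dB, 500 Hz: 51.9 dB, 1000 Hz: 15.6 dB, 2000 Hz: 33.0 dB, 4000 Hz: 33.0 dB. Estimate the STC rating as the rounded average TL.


Given TL values at each frequency:
  125 Hz: 15.1 dB
  250 Hz: 16.5 dB
  500 Hz: 51.9 dB
  1000 Hz: 15.6 dB
  2000 Hz: 33.0 dB
  4000 Hz: 33.0 dB
Formula: STC ~ round(average of TL values)
Sum = 15.1 + 16.5 + 51.9 + 15.6 + 33.0 + 33.0 = 165.1
Average = 165.1 / 6 = 27.52
Rounded: 28

28


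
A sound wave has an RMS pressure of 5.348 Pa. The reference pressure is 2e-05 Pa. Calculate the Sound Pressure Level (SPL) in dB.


Given values:
  p = 5.348 Pa
  p_ref = 2e-05 Pa
Formula: SPL = 20 * log10(p / p_ref)
Compute ratio: p / p_ref = 5.348 / 2e-05 = 267400
Compute log10: log10(267400) = 5.427161
Multiply: SPL = 20 * 5.427161 = 108.54

108.54 dB


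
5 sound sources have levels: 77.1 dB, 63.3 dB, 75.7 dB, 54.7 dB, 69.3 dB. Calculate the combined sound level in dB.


Formula: L_total = 10 * log10( sum(10^(Li/10)) )
  Source 1: 10^(77.1/10) = 51286138.3991
  Source 2: 10^(63.3/10) = 2137962.0895
  Source 3: 10^(75.7/10) = 37153522.9097
  Source 4: 10^(54.7/10) = 295120.9227
  Source 5: 10^(69.3/10) = 8511380.382
Sum of linear values = 99384124.703
L_total = 10 * log10(99384124.703) = 79.97

79.97 dB


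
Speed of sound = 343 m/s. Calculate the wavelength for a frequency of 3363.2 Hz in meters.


Given values:
  c = 343 m/s, f = 3363.2 Hz
Formula: lambda = c / f
lambda = 343 / 3363.2
lambda = 0.102

0.102 m


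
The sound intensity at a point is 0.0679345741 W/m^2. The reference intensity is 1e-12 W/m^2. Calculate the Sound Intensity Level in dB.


Given values:
  I = 0.0679345741 W/m^2
  I_ref = 1e-12 W/m^2
Formula: SIL = 10 * log10(I / I_ref)
Compute ratio: I / I_ref = 67934574100
Compute log10: log10(67934574100) = 10.832091
Multiply: SIL = 10 * 10.832091 = 108.32

108.32 dB


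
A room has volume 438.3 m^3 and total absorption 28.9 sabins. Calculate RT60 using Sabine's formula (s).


Given values:
  V = 438.3 m^3
  A = 28.9 sabins
Formula: RT60 = 0.161 * V / A
Numerator: 0.161 * 438.3 = 70.5663
RT60 = 70.5663 / 28.9 = 2.442

2.442 s


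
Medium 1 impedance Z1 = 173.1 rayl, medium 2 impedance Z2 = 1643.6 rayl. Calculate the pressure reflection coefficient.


Given values:
  Z1 = 173.1 rayl, Z2 = 1643.6 rayl
Formula: R = (Z2 - Z1) / (Z2 + Z1)
Numerator: Z2 - Z1 = 1643.6 - 173.1 = 1470.5
Denominator: Z2 + Z1 = 1643.6 + 173.1 = 1816.7
R = 1470.5 / 1816.7 = 0.8094

0.8094


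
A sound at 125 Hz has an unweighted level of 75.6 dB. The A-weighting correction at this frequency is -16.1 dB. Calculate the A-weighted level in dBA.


Given values:
  SPL = 75.6 dB
  A-weighting at 125 Hz = -16.1 dB
Formula: L_A = SPL + A_weight
L_A = 75.6 + (-16.1)
L_A = 59.5

59.5 dBA


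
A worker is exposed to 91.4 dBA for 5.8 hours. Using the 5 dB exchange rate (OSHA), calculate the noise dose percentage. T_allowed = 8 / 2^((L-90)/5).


Given values:
  L = 91.4 dBA, T = 5.8 hours
Formula: T_allowed = 8 / 2^((L - 90) / 5)
Compute exponent: (91.4 - 90) / 5 = 0.28
Compute 2^(0.28) = 1.214195
T_allowed = 8 / 1.214195 = 6.588728 hours
Dose = (T / T_allowed) * 100
Dose = (5.8 / 6.588728) * 100 = 88.03

88.03 %


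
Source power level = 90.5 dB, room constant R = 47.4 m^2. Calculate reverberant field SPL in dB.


Given values:
  Lw = 90.5 dB, R = 47.4 m^2
Formula: SPL = Lw + 10 * log10(4 / R)
Compute 4 / R = 4 / 47.4 = 0.084388
Compute 10 * log10(0.084388) = -10.7372
SPL = 90.5 + (-10.7372) = 79.76

79.76 dB


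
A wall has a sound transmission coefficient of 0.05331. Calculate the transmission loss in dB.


Given values:
  tau = 0.05331
Formula: TL = 10 * log10(1 / tau)
Compute 1 / tau = 1 / 0.05331 = 18.7582
Compute log10(18.7582) = 1.273191
TL = 10 * 1.273191 = 12.73

12.73 dB


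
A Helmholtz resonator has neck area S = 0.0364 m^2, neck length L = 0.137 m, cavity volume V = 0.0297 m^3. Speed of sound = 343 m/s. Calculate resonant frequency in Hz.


Given values:
  S = 0.0364 m^2, L = 0.137 m, V = 0.0297 m^3, c = 343 m/s
Formula: f = (c / (2*pi)) * sqrt(S / (V * L))
Compute V * L = 0.0297 * 0.137 = 0.0040689
Compute S / (V * L) = 0.0364 / 0.0040689 = 8.9459
Compute sqrt(8.9459) = 2.99097
Compute c / (2*pi) = 343 / 6.283185 = 54.590148
f = 54.590148 * 2.99097 = 163.28

163.28 Hz


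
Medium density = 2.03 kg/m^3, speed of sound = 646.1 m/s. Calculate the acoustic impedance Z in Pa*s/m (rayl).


Given values:
  rho = 2.03 kg/m^3
  c = 646.1 m/s
Formula: Z = rho * c
Z = 2.03 * 646.1
Z = 1311.58

1311.58 rayl


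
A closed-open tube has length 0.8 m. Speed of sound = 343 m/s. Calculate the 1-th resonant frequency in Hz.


Given values:
  Tube type: closed-open, L = 0.8 m, c = 343 m/s, n = 1
Formula: f_n = (2n - 1) * c / (4 * L)
Compute 2n - 1 = 2*1 - 1 = 1
Compute 4 * L = 4 * 0.8 = 3.2
f = 1 * 343 / 3.2
f = 107.19

107.19 Hz


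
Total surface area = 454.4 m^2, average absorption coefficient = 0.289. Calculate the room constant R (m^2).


Given values:
  S = 454.4 m^2, alpha = 0.289
Formula: R = S * alpha / (1 - alpha)
Numerator: 454.4 * 0.289 = 131.3216
Denominator: 1 - 0.289 = 0.711
R = 131.3216 / 0.711 = 184.7

184.7 m^2


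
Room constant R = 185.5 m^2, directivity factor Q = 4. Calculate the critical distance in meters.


Given values:
  R = 185.5 m^2, Q = 4
Formula: d_c = 0.141 * sqrt(Q * R)
Compute Q * R = 4 * 185.5 = 742.0
Compute sqrt(742.0) = 27.2397
d_c = 0.141 * 27.2397 = 3.841

3.841 m


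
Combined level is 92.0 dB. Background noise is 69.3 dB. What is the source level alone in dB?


Given values:
  L_total = 92.0 dB, L_bg = 69.3 dB
Formula: L_source = 10 * log10(10^(L_total/10) - 10^(L_bg/10))
Convert to linear:
  10^(92.0/10) = 1584893192.4611
  10^(69.3/10) = 8511380.382
Difference: 1584893192.4611 - 8511380.382 = 1576381812.0791
L_source = 10 * log10(1576381812.0791) = 91.98

91.98 dB


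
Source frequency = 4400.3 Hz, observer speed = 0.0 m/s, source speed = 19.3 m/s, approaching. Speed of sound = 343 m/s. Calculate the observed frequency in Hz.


Given values:
  f_s = 4400.3 Hz, v_o = 0.0 m/s, v_s = 19.3 m/s
  Direction: approaching
Formula: f_o = f_s * (c + v_o) / (c - v_s)
Numerator: c + v_o = 343 + 0.0 = 343.0
Denominator: c - v_s = 343 - 19.3 = 323.7
f_o = 4400.3 * 343.0 / 323.7 = 4662.66

4662.66 Hz


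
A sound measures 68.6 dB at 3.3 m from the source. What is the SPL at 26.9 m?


Given values:
  SPL1 = 68.6 dB, r1 = 3.3 m, r2 = 26.9 m
Formula: SPL2 = SPL1 - 20 * log10(r2 / r1)
Compute ratio: r2 / r1 = 26.9 / 3.3 = 8.1515
Compute log10: log10(8.1515) = 0.911238
Compute drop: 20 * 0.911238 = 18.2248
SPL2 = 68.6 - 18.2248 = 50.38

50.38 dB


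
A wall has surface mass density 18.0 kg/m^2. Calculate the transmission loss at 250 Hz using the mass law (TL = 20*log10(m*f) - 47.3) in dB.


Given values:
  m = 18.0 kg/m^2, f = 250 Hz
Formula: TL = 20 * log10(m * f) - 47.3
Compute m * f = 18.0 * 250 = 4500.0
Compute log10(4500.0) = 3.653213
Compute 20 * 3.653213 = 73.0643
TL = 73.0643 - 47.3 = 25.76

25.76 dB


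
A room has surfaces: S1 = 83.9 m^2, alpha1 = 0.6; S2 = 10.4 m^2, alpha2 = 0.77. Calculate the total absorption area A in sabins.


Given surfaces:
  Surface 1: 83.9 * 0.6 = 50.34
  Surface 2: 10.4 * 0.77 = 8.008
Formula: A = sum(Si * alpha_i)
A = 50.34 + 8.008
A = 58.35

58.35 sabins


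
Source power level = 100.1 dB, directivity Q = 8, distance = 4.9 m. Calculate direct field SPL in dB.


Given values:
  Lw = 100.1 dB, Q = 8, r = 4.9 m
Formula: SPL = Lw + 10 * log10(Q / (4 * pi * r^2))
Compute 4 * pi * r^2 = 4 * pi * 4.9^2 = 301.7186
Compute Q / denom = 8 / 301.7186 = 0.02651477
Compute 10 * log10(0.02651477) = -15.7651
SPL = 100.1 + (-15.7651) = 84.33

84.33 dB


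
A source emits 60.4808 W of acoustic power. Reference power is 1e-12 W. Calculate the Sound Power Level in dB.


Given values:
  W = 60.4808 W
  W_ref = 1e-12 W
Formula: SWL = 10 * log10(W / W_ref)
Compute ratio: W / W_ref = 60480800000000
Compute log10: log10(60480800000000) = 13.781618
Multiply: SWL = 10 * 13.781618 = 137.82

137.82 dB


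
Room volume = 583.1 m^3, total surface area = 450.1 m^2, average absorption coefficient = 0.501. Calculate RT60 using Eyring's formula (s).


Given values:
  V = 583.1 m^3, S = 450.1 m^2, alpha = 0.501
Formula: RT60 = 0.161 * V / (-S * ln(1 - alpha))
Compute ln(1 - 0.501) = ln(0.499) = -0.695149
Denominator: -450.1 * -0.695149 = 312.8866
Numerator: 0.161 * 583.1 = 93.8791
RT60 = 93.8791 / 312.8866 = 0.3

0.3 s


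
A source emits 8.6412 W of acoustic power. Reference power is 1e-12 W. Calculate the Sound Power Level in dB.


Given values:
  W = 8.6412 W
  W_ref = 1e-12 W
Formula: SWL = 10 * log10(W / W_ref)
Compute ratio: W / W_ref = 8641200000000
Compute log10: log10(8641200000000) = 12.936574
Multiply: SWL = 10 * 12.936574 = 129.37

129.37 dB


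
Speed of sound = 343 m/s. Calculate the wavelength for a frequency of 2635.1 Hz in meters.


Given values:
  c = 343 m/s, f = 2635.1 Hz
Formula: lambda = c / f
lambda = 343 / 2635.1
lambda = 0.1302

0.1302 m


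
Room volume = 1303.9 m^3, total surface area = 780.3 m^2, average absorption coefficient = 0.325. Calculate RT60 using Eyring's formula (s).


Given values:
  V = 1303.9 m^3, S = 780.3 m^2, alpha = 0.325
Formula: RT60 = 0.161 * V / (-S * ln(1 - alpha))
Compute ln(1 - 0.325) = ln(0.675) = -0.393043
Denominator: -780.3 * -0.393043 = 306.6915
Numerator: 0.161 * 1303.9 = 209.9279
RT60 = 209.9279 / 306.6915 = 0.684

0.684 s


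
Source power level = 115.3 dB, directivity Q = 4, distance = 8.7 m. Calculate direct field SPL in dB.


Given values:
  Lw = 115.3 dB, Q = 4, r = 8.7 m
Formula: SPL = Lw + 10 * log10(Q / (4 * pi * r^2))
Compute 4 * pi * r^2 = 4 * pi * 8.7^2 = 951.1486
Compute Q / denom = 4 / 951.1486 = 0.00420544
Compute 10 * log10(0.00420544) = -23.7619
SPL = 115.3 + (-23.7619) = 91.54

91.54 dB


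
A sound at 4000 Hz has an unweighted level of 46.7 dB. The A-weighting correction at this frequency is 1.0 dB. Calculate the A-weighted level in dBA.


Given values:
  SPL = 46.7 dB
  A-weighting at 4000 Hz = 1.0 dB
Formula: L_A = SPL + A_weight
L_A = 46.7 + (1.0)
L_A = 47.7

47.7 dBA


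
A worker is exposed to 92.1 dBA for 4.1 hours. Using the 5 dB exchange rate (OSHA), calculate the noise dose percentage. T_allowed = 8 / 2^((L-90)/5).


Given values:
  L = 92.1 dBA, T = 4.1 hours
Formula: T_allowed = 8 / 2^((L - 90) / 5)
Compute exponent: (92.1 - 90) / 5 = 0.42
Compute 2^(0.42) = 1.337928
T_allowed = 8 / 1.337928 = 5.979395 hours
Dose = (T / T_allowed) * 100
Dose = (4.1 / 5.979395) * 100 = 68.57

68.57 %


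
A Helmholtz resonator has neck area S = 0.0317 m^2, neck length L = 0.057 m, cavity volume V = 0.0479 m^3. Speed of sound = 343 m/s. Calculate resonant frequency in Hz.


Given values:
  S = 0.0317 m^2, L = 0.057 m, V = 0.0479 m^3, c = 343 m/s
Formula: f = (c / (2*pi)) * sqrt(S / (V * L))
Compute V * L = 0.0479 * 0.057 = 0.0027303
Compute S / (V * L) = 0.0317 / 0.0027303 = 11.6104
Compute sqrt(11.6104) = 3.407404
Compute c / (2*pi) = 343 / 6.283185 = 54.590148
f = 54.590148 * 3.407404 = 186.01

186.01 Hz


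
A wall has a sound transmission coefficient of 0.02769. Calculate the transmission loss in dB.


Given values:
  tau = 0.02769
Formula: TL = 10 * log10(1 / tau)
Compute 1 / tau = 1 / 0.02769 = 36.1141
Compute log10(36.1141) = 1.557677
TL = 10 * 1.557677 = 15.58

15.58 dB


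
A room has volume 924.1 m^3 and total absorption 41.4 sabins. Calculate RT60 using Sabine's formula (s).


Given values:
  V = 924.1 m^3
  A = 41.4 sabins
Formula: RT60 = 0.161 * V / A
Numerator: 0.161 * 924.1 = 148.7801
RT60 = 148.7801 / 41.4 = 3.594

3.594 s


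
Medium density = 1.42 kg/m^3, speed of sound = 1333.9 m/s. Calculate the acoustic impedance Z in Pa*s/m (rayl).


Given values:
  rho = 1.42 kg/m^3
  c = 1333.9 m/s
Formula: Z = rho * c
Z = 1.42 * 1333.9
Z = 1894.14

1894.14 rayl


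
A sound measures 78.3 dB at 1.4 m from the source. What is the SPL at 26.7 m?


Given values:
  SPL1 = 78.3 dB, r1 = 1.4 m, r2 = 26.7 m
Formula: SPL2 = SPL1 - 20 * log10(r2 / r1)
Compute ratio: r2 / r1 = 26.7 / 1.4 = 19.0714
Compute log10: log10(19.0714) = 1.280383
Compute drop: 20 * 1.280383 = 25.6077
SPL2 = 78.3 - 25.6077 = 52.69

52.69 dB


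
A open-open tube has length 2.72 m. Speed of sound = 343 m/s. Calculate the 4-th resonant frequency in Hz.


Given values:
  Tube type: open-open, L = 2.72 m, c = 343 m/s, n = 4
Formula: f_n = n * c / (2 * L)
Compute 2 * L = 2 * 2.72 = 5.44
f = 4 * 343 / 5.44
f = 252.21

252.21 Hz


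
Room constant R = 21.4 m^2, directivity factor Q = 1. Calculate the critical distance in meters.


Given values:
  R = 21.4 m^2, Q = 1
Formula: d_c = 0.141 * sqrt(Q * R)
Compute Q * R = 1 * 21.4 = 21.4
Compute sqrt(21.4) = 4.626
d_c = 0.141 * 4.626 = 0.652

0.652 m


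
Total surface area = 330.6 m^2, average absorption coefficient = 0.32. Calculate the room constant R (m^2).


Given values:
  S = 330.6 m^2, alpha = 0.32
Formula: R = S * alpha / (1 - alpha)
Numerator: 330.6 * 0.32 = 105.792
Denominator: 1 - 0.32 = 0.68
R = 105.792 / 0.68 = 155.58

155.58 m^2
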